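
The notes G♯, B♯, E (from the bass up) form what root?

E

Reordering G#, B#, E into stacked thirds gives E–G#–B#; the bottom of that stack, E, is the root.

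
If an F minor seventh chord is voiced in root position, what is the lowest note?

The root of F minor seventh (F–Ab–C–Eb) is F; that is the bass in root position.

F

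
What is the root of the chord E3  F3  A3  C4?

F

The distinct letter names are E, F, A, C. Arranged as a stack of thirds they read F–A–C–E, so F is the root (an F major seventh chord).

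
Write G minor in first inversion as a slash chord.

Gm/Bb

First inversion of G minor has the third (Bb) in the bass. As a slash chord: Gm/Bb.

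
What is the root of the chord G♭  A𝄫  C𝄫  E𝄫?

The distinct letter names are Gb, Abb, Cbb, Ebb. Arranged as a stack of thirds they read Abb–Cbb–Ebb–Gb, so Abb is the root (an Abb minor-major seventh chord).

Abb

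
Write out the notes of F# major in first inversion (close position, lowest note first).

Spelling F# major: F#–A#–C#. In first inversion the third is bass, giving A#, C#, F# from the bottom.

A#, C#, F#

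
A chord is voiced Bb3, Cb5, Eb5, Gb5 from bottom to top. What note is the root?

Bb, Cb, Eb, Gb are the tones of a Cb major seventh chord (Cb–Eb–Gb–Bb), making Cb the root.

Cb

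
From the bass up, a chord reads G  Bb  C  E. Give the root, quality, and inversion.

The pitch classes G, Bb, C, E arrange in thirds as C–E–G–Bb: a C dominant seventh chord.
With the fifth (G) in the bass, the chord is in second inversion (figured bass 4/3).

C dominant seventh, second inversion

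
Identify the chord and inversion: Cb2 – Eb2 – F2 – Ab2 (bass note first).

Reducing to letter names: Cb, Eb, F, Ab. These stack in thirds as F–Ab–Cb–Eb — an F half-diminished seventh chord.
Cb is the fifth of F half-diminished seventh; fifth in the bass means second inversion (figured bass 4/3).

F half-diminished seventh, second inversion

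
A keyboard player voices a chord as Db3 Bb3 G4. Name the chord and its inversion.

Reducing to letter names: Db, Bb, G. These stack in thirds as G–Bb–Db — a G diminished triad.
Db is the fifth of G diminished; fifth in the bass means second inversion (figured bass 6/4).

G diminished, second inversion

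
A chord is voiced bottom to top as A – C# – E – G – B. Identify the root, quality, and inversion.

A dominant ninth, root position

The distinct note names are A, C#, E, G, B. Stacked in thirds they read A–C#–E–G–B, which is a dominant ninth chord on A.
With the root (A) in the bass, the chord is in root position.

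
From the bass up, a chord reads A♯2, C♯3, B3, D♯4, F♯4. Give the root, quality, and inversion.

B major ninth, third inversion

The pitch classes A#, C#, B, D#, F# arrange in thirds as B–D#–F#–A#–C#: a B major ninth chord.
With the seventh (A#) in the bass, the chord is in third inversion.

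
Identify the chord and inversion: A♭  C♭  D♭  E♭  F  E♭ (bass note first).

The pitch classes Ab, Cb, Db, Eb, F arrange in thirds as Db–F–Ab–Cb–Eb: a Db dominant ninth chord.
The lowest note is Ab, the fifth of the chord, so this is second inversion.

Db dominant ninth, second inversion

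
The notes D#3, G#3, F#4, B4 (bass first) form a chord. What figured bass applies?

4/3

The notes D#, G#, F#, B stack in thirds as G#–B–D#–F# — a G# minor seventh chord. The bass D# is the fifth, so this is second inversion: figured 4/3.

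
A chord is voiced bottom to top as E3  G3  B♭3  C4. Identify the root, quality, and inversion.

C dominant seventh, first inversion

The pitch classes E, G, Bb, C arrange in thirds as C–E–G–Bb: a C dominant seventh chord.
With the third (E) in the bass, the chord is in first inversion (figured bass 6/5).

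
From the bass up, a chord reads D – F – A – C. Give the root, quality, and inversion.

The pitch classes D, F, A, C arrange in thirds as D–F–A–C: a D minor seventh chord.
D is the root of D minor seventh; root in the bass means root position (figured bass 7).

D minor seventh, root position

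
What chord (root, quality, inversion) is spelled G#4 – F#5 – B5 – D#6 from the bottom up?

G# minor seventh, root position

Reducing to letter names: G#, F#, B, D#. These stack in thirds as G#–B–D#–F# — a G# minor seventh chord.
The lowest note is G#, the root of the chord, so this is root position (figured bass 7).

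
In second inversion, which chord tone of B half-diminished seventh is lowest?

F

In second inversion the fifth is lowest. For B half-diminished seventh (B–D–F–A) that is F.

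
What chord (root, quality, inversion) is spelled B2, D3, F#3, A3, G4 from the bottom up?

The distinct note names are B, D, F#, A, G. Stacked in thirds they read G–B–D–F#–A, which is a major ninth chord on G.
The lowest note is B, the third of the chord, so this is first inversion.

G major ninth, first inversion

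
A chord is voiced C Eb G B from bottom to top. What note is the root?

C

C, Eb, G, B are the tones of a C minor-major seventh chord (C–Eb–G–B), making C the root.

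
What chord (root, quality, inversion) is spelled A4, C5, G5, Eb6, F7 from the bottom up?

F dominant ninth, first inversion

The distinct note names are A, C, G, Eb, F. Stacked in thirds they read F–A–C–Eb–G, which is a dominant ninth chord on F.
The lowest note is A, the third of the chord, so this is first inversion.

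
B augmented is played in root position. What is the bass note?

In root position the root is lowest. For B augmented (B–D#–F##) that is B.

B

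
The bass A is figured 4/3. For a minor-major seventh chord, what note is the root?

D

The figures 4/3 mean the fifth of the chord is in the bass. If A is the fifth of a minor-major seventh chord, the root is D (chord tones D–F–A–C#).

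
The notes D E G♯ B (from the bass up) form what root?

E

Reordering D, E, G#, B into stacked thirds gives E–G#–B–D; the bottom of that stack, E, is the root.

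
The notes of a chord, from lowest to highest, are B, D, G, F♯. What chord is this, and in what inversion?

The distinct note names are B, D, G, F#. Stacked in thirds they read G–B–D–F#, which is a major seventh chord on G.
With the third (B) in the bass, the chord is in first inversion (figured bass 6/5).

G major seventh, first inversion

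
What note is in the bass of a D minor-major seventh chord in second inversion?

D minor-major seventh is D–F–A–C#. Second inversion places the fifth in the bass: A.

A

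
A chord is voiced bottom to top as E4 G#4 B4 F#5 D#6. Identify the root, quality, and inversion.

E major ninth, root position

Reducing to letter names: E, G#, B, F#, D#. These stack in thirds as E–G#–B–D#–F# — an E major ninth chord.
The lowest note is E, the root of the chord, so this is root position.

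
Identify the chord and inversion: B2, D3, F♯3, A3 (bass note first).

The distinct note names are B, D, F#, A. Stacked in thirds they read B–D–F#–A, which is a minor seventh chord on B.
With the root (B) in the bass, the chord is in root position (figured bass 7).

B minor seventh, root position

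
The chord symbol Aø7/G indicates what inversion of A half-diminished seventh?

Aø7/G means A half-diminished seventh with G in the bass. G is the seventh of A half-diminished seventh (A–C–Eb–G), so this is third inversion.

third inversion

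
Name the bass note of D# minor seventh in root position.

D#

The root of D# minor seventh (D#–F#–A#–C#) is D#; that is the bass in root position.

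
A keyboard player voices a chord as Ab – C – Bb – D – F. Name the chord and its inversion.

Bb dominant ninth, third inversion

The distinct note names are Ab, C, Bb, D, F. Stacked in thirds they read Bb–D–F–Ab–C, which is a dominant ninth chord on Bb.
With the seventh (Ab) in the bass, the chord is in third inversion.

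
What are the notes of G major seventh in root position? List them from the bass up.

G major seventh is G–B–D–F#. Root position puts the root (G) in the bass, with the remaining tones above: G, B, D, F#.

G, B, D, F#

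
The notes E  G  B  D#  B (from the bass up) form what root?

E

The distinct letter names are E, G, B, D#. Arranged as a stack of thirds they read E–G–B–D#, so E is the root (an E minor-major seventh chord).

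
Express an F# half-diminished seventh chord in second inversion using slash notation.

Second inversion of F# half-diminished seventh has the fifth (C) in the bass. As a slash chord: F#ø7/C.

F#ø7/C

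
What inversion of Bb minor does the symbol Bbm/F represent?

Bbm/F means Bb minor with F in the bass. F is the fifth of Bb minor (Bb–Db–F), so this is second inversion.

second inversion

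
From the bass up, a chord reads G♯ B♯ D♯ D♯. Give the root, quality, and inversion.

G# major, root position

The pitch classes G#, B#, D# arrange in thirds as G#–B#–D#: a G# major triad.
With the root (G#) in the bass, the chord is in root position (figured bass 5/3).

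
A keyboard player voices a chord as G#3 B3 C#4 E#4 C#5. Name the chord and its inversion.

C# dominant seventh, second inversion

Reducing to letter names: G#, B, C#, E#. These stack in thirds as C#–E#–G#–B — a C# dominant seventh chord.
The lowest note is G#, the fifth of the chord, so this is second inversion (figured bass 4/3).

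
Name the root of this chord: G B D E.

E

Reordering G, B, D, E into stacked thirds gives E–G–B–D; the bottom of that stack, E, is the root.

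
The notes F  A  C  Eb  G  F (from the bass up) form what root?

Reordering F, A, C, Eb, G into stacked thirds gives F–A–C–Eb–G; the bottom of that stack, F, is the root.

F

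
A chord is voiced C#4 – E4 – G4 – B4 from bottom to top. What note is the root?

Reordering C#, E, G, B into stacked thirds gives C#–E–G–B; the bottom of that stack, C#, is the root.

C#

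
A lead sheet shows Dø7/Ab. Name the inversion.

second inversion

Dø7/Ab means D half-diminished seventh with Ab in the bass. Ab is the fifth of D half-diminished seventh (D–F–Ab–C), so this is second inversion.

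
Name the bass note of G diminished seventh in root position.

G

G diminished seventh is G–Bb–Db–Fb. Root position places the root in the bass: G.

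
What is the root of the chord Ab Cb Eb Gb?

Ab, Cb, Eb, Gb are the tones of an Ab minor seventh chord (Ab–Cb–Eb–Gb), making Ab the root.

Ab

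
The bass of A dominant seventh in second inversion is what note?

A dominant seventh is A–C#–E–G. Second inversion places the fifth in the bass: E.

E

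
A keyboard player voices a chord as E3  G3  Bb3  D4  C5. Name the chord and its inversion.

C dominant ninth, first inversion

Reducing to letter names: E, G, Bb, D, C. These stack in thirds as C–E–G–Bb–D — a C dominant ninth chord.
E is the third of C dominant ninth; third in the bass means first inversion.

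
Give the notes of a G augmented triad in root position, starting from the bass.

Spelling G augmented: G–B–D#. In root position the root is bass, giving G, B, D# from the bottom.

G, B, D#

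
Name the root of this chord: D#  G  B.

D#, G, B are the tones of a G augmented triad (G–B–D#), making G the root.

G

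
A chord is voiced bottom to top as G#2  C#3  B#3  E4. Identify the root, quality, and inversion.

C# minor-major seventh, second inversion

The pitch classes G#, C#, B#, E arrange in thirds as C#–E–G#–B#: a C# minor-major seventh chord.
With the fifth (G#) in the bass, the chord is in second inversion (figured bass 4/3).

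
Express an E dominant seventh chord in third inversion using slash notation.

E7/D

Third inversion of E dominant seventh has the seventh (D) in the bass. As a slash chord: E7/D.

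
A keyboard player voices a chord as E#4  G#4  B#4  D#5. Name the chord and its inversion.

The distinct note names are E#, G#, B#, D#. Stacked in thirds they read E#–G#–B#–D#, which is a minor seventh chord on E#.
The lowest note is E#, the root of the chord, so this is root position (figured bass 7).

E# minor seventh, root position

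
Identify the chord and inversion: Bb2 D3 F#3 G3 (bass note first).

The pitch classes Bb, D, F#, G arrange in thirds as G–Bb–D–F#: a G minor-major seventh chord.
With the third (Bb) in the bass, the chord is in first inversion (figured bass 6/5).

G minor-major seventh, first inversion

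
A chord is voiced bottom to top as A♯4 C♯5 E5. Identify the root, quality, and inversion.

A# diminished, root position

The pitch classes A#, C#, E arrange in thirds as A#–C#–E: an A# diminished triad.
A# is the root of A# diminished; root in the bass means root position (figured bass 5/3).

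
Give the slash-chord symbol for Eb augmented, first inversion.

First inversion of Eb augmented has the third (G) in the bass. As a slash chord: Ebaug/G.

Ebaug/G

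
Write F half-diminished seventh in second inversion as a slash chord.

Fø7/Cb

Second inversion of F half-diminished seventh has the fifth (Cb) in the bass. As a slash chord: Fø7/Cb.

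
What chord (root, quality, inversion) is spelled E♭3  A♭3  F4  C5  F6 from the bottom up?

Reducing to letter names: Eb, Ab, F, C. These stack in thirds as F–Ab–C–Eb — an F minor seventh chord.
Eb is the seventh of F minor seventh; seventh in the bass means third inversion (figured bass 4/2).

F minor seventh, third inversion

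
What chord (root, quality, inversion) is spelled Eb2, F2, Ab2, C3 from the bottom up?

The distinct note names are Eb, F, Ab, C. Stacked in thirds they read F–Ab–C–Eb, which is a minor seventh chord on F.
With the seventh (Eb) in the bass, the chord is in third inversion (figured bass 4/2).

F minor seventh, third inversion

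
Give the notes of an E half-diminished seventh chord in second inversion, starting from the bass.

E half-diminished seventh is E–G–Bb–D. Second inversion puts the fifth (Bb) in the bass, with the remaining tones above: Bb, D, E, G.

Bb, D, E, G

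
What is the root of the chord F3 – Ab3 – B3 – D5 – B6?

F, Ab, B, D are the tones of a B diminished seventh chord (B–D–F–Ab), making B the root.

B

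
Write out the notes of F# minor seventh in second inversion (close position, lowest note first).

The chord tones are F#–A–C#–E. With the fifth (C#) lowest for second inversion: C#, E, F#, A.

C#, E, F#, A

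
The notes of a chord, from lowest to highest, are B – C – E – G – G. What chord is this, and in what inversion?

The pitch classes B, C, E, G arrange in thirds as C–E–G–B: a C major seventh chord.
With the seventh (B) in the bass, the chord is in third inversion (figured bass 4/2).

C major seventh, third inversion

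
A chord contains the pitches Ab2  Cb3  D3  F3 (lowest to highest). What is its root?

The distinct letter names are Ab, Cb, D, F. Arranged as a stack of thirds they read D–F–Ab–Cb, so D is the root (a D diminished seventh chord).

D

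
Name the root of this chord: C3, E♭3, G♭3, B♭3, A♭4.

Reordering C, Eb, Gb, Bb, Ab into stacked thirds gives Ab–C–Eb–Gb–Bb; the bottom of that stack, Ab, is the root.

Ab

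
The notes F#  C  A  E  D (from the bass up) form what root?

D

The distinct letter names are F#, C, A, E, D. Arranged as a stack of thirds they read D–F#–A–C–E, so D is the root (a D dominant ninth chord).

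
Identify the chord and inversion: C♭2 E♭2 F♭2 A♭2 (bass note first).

Reducing to letter names: Cb, Eb, Fb, Ab. These stack in thirds as Fb–Ab–Cb–Eb — an Fb major seventh chord.
Cb is the fifth of Fb major seventh; fifth in the bass means second inversion (figured bass 4/3).

Fb major seventh, second inversion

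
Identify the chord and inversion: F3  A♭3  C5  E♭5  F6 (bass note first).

F minor seventh, root position

The pitch classes F, Ab, C, Eb arrange in thirds as F–Ab–C–Eb: an F minor seventh chord.
F is the root of F minor seventh; root in the bass means root position (figured bass 7).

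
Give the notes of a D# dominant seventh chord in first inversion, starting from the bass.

The chord tones are D#–F##–A#–C#. With the third (F##) lowest for first inversion: F##, A#, C#, D#.

F##, A#, C#, D#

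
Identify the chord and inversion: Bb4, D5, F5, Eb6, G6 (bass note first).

The pitch classes Bb, D, F, Eb, G arrange in thirds as Eb–G–Bb–D–F: an Eb major ninth chord.
With the fifth (Bb) in the bass, the chord is in second inversion.

Eb major ninth, second inversion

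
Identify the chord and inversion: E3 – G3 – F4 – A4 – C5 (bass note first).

The pitch classes E, G, F, A, C arrange in thirds as F–A–C–E–G: an F major ninth chord.
With the seventh (E) in the bass, the chord is in third inversion.

F major ninth, third inversion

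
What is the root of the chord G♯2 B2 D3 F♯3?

The distinct letter names are G#, B, D, F#. Arranged as a stack of thirds they read G#–B–D–F#, so G# is the root (a G# half-diminished seventh chord).

G#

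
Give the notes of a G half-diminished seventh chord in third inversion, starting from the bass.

F, G, Bb, Db

The chord tones are G–Bb–Db–F. With the seventh (F) lowest for third inversion: F, G, Bb, Db.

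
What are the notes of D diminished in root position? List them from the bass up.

D diminished is D–F–Ab. Root position puts the root (D) in the bass, with the remaining tones above: D, F, Ab.

D, F, Ab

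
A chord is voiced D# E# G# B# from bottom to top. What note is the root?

D#, E#, G#, B# are the tones of an E# minor seventh chord (E#–G#–B#–D#), making E# the root.

E#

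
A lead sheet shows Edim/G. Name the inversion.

first inversion

Edim/G means E diminished with G in the bass. G is the third of E diminished (E–G–Bb), so this is first inversion.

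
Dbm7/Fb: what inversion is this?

Dbm7/Fb means Db minor seventh with Fb in the bass. Fb is the third of Db minor seventh (Db–Fb–Ab–Cb), so this is first inversion.

first inversion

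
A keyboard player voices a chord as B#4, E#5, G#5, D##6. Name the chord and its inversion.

Reducing to letter names: B#, E#, G#, D##. These stack in thirds as E#–G#–B#–D## — an E# minor-major seventh chord.
With the fifth (B#) in the bass, the chord is in second inversion (figured bass 4/3).

E# minor-major seventh, second inversion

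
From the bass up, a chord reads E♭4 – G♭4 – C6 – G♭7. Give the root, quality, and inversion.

C diminished, first inversion

The distinct note names are Eb, Gb, C. Stacked in thirds they read C–Eb–Gb, which is a diminished triad on C.
With the third (Eb) in the bass, the chord is in first inversion (figured bass 6).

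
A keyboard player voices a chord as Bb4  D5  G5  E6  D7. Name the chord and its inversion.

E half-diminished seventh, second inversion

The distinct note names are Bb, D, G, E. Stacked in thirds they read E–G–Bb–D, which is a half-diminished seventh chord on E.
With the fifth (Bb) in the bass, the chord is in second inversion (figured bass 4/3).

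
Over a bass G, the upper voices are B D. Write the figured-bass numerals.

5/3

The notes G, B, D stack in thirds as G–B–D — a G major triad. The bass G is the root, so this is root position: figured 5/3.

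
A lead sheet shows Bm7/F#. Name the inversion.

Bm7/F# means B minor seventh with F# in the bass. F# is the fifth of B minor seventh (B–D–F#–A), so this is second inversion.

second inversion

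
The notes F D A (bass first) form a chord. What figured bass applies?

6

The notes F, D, A stack in thirds as D–F–A — a D minor triad. The bass F is the third, so this is first inversion: figured 6.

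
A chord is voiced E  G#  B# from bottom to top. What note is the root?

Reordering E, G#, B# into stacked thirds gives E–G#–B#; the bottom of that stack, E, is the root.

E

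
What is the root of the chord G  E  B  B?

E

G, E, B are the tones of an E minor triad (E–G–B), making E the root.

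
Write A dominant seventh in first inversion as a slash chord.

First inversion of A dominant seventh has the third (C#) in the bass. As a slash chord: A7/C#.

A7/C#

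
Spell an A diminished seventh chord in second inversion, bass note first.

A diminished seventh is A–C–Eb–Gb. Second inversion puts the fifth (Eb) in the bass, with the remaining tones above: Eb, Gb, A, C.

Eb, Gb, A, C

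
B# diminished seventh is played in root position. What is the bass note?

B#

B# diminished seventh is B#–D#–F#–A. Root position places the root in the bass: B#.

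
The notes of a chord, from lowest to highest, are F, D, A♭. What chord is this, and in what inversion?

Reducing to letter names: F, D, Ab. These stack in thirds as D–F–Ab — a D diminished triad.
The lowest note is F, the third of the chord, so this is first inversion (figured bass 6).

D diminished, first inversion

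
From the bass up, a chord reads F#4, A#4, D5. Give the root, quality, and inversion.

Reducing to letter names: F#, A#, D. These stack in thirds as D–F#–A# — a D augmented triad.
The lowest note is F#, the third of the chord, so this is first inversion (figured bass 6).

D augmented, first inversion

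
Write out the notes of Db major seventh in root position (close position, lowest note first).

Db major seventh is Db–F–Ab–C. Root position puts the root (Db) in the bass, with the remaining tones above: Db, F, Ab, C.

Db, F, Ab, C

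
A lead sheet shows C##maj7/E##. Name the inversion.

first inversion

C##maj7/E## means C## major seventh with E## in the bass. E## is the third of C## major seventh (C##–E##–G##–B##), so this is first inversion.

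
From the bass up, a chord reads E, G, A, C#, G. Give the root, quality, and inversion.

Reducing to letter names: E, G, A, C#. These stack in thirds as A–C#–E–G — an A dominant seventh chord.
The lowest note is E, the fifth of the chord, so this is second inversion (figured bass 4/3).

A dominant seventh, second inversion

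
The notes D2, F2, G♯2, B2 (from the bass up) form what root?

G#

D, F, G#, B are the tones of a G# diminished seventh chord (G#–B–D–F), making G# the root.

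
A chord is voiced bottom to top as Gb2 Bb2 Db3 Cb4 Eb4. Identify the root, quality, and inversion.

Cb major ninth, second inversion

The distinct note names are Gb, Bb, Db, Cb, Eb. Stacked in thirds they read Cb–Eb–Gb–Bb–Db, which is a major ninth chord on Cb.
Gb is the fifth of Cb major ninth; fifth in the bass means second inversion.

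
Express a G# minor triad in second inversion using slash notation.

G#m/D#

Second inversion of G# minor has the fifth (D#) in the bass. As a slash chord: G#m/D#.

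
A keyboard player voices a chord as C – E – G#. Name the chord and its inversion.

Reducing to letter names: C, E, G#. These stack in thirds as C–E–G# — a C augmented triad.
C is the root of C augmented; root in the bass means root position (figured bass 5/3).

C augmented, root position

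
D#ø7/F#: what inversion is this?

D#ø7/F# means D# half-diminished seventh with F# in the bass. F# is the third of D# half-diminished seventh (D#–F#–A–C#), so this is first inversion.

first inversion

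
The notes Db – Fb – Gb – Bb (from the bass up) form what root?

Gb

Db, Fb, Gb, Bb are the tones of a Gb dominant seventh chord (Gb–Bb–Db–Fb), making Gb the root.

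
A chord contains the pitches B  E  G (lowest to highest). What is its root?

B, E, G are the tones of an E minor triad (E–G–B), making E the root.

E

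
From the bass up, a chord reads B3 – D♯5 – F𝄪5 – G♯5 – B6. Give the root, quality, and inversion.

The distinct note names are B, D#, F##, G#. Stacked in thirds they read G#–B–D#–F##, which is a minor-major seventh chord on G#.
With the third (B) in the bass, the chord is in first inversion (figured bass 6/5).

G# minor-major seventh, first inversion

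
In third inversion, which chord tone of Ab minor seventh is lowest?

Gb

The seventh of Ab minor seventh (Ab–Cb–Eb–Gb) is Gb; that is the bass in third inversion.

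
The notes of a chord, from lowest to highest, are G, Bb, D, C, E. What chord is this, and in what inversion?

The pitch classes G, Bb, D, C, E arrange in thirds as C–E–G–Bb–D: a C dominant ninth chord.
With the fifth (G) in the bass, the chord is in second inversion.

C dominant ninth, second inversion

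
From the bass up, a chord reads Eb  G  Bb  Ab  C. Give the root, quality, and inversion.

The distinct note names are Eb, G, Bb, Ab, C. Stacked in thirds they read Ab–C–Eb–G–Bb, which is a major ninth chord on Ab.
With the fifth (Eb) in the bass, the chord is in second inversion.

Ab major ninth, second inversion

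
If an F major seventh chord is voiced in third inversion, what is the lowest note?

The seventh of F major seventh (F–A–C–E) is E; that is the bass in third inversion.

E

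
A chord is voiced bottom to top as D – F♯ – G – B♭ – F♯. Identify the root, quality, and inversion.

G minor-major seventh, second inversion

Reducing to letter names: D, F#, G, Bb. These stack in thirds as G–Bb–D–F# — a G minor-major seventh chord.
The lowest note is D, the fifth of the chord, so this is second inversion (figured bass 4/3).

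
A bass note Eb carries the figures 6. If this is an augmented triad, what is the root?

Cb

The figures 6 mean the third of the chord is in the bass. If Eb is the third of an augmented triad, the root is Cb (chord tones Cb–Eb–G).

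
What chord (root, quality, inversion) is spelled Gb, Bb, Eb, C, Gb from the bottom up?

C half-diminished seventh, second inversion

The distinct note names are Gb, Bb, Eb, C. Stacked in thirds they read C–Eb–Gb–Bb, which is a half-diminished seventh chord on C.
Gb is the fifth of C half-diminished seventh; fifth in the bass means second inversion (figured bass 4/3).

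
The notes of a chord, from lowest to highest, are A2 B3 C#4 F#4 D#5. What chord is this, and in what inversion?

B dominant ninth, third inversion

Reducing to letter names: A, B, C#, F#, D#. These stack in thirds as B–D#–F#–A–C# — a B dominant ninth chord.
A is the seventh of B dominant ninth; seventh in the bass means third inversion.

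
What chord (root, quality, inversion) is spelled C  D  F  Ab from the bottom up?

D half-diminished seventh, third inversion

The pitch classes C, D, F, Ab arrange in thirds as D–F–Ab–C: a D half-diminished seventh chord.
The lowest note is C, the seventh of the chord, so this is third inversion (figured bass 4/2).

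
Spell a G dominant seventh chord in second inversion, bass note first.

D, F, G, B

The chord tones are G–B–D–F. With the fifth (D) lowest for second inversion: D, F, G, B.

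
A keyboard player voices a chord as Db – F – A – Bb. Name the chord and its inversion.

Bb minor-major seventh, first inversion

Reducing to letter names: Db, F, A, Bb. These stack in thirds as Bb–Db–F–A — a Bb minor-major seventh chord.
Db is the third of Bb minor-major seventh; third in the bass means first inversion (figured bass 6/5).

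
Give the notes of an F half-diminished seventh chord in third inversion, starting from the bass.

The chord tones are F–Ab–Cb–Eb. With the seventh (Eb) lowest for third inversion: Eb, F, Ab, Cb.

Eb, F, Ab, Cb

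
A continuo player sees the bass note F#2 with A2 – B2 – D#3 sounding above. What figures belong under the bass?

4/3

The notes F#, A, B, D# stack in thirds as B–D#–F#–A — a B dominant seventh chord. The bass F# is the fifth, so this is second inversion: figured 4/3.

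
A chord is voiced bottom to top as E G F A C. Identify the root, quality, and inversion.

The distinct note names are E, G, F, A, C. Stacked in thirds they read F–A–C–E–G, which is a major ninth chord on F.
With the seventh (E) in the bass, the chord is in third inversion.

F major ninth, third inversion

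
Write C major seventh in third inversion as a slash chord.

Third inversion of C major seventh has the seventh (B) in the bass. As a slash chord: Cmaj7/B.

Cmaj7/B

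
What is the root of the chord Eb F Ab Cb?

The distinct letter names are Eb, F, Ab, Cb. Arranged as a stack of thirds they read F–Ab–Cb–Eb, so F is the root (an F half-diminished seventh chord).

F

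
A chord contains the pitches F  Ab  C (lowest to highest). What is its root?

F

The distinct letter names are F, Ab, C. Arranged as a stack of thirds they read F–Ab–C, so F is the root (an F minor triad).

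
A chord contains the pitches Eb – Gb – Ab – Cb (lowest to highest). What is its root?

Eb, Gb, Ab, Cb are the tones of an Ab minor seventh chord (Ab–Cb–Eb–Gb), making Ab the root.

Ab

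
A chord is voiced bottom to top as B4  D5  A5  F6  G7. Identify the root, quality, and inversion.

The pitch classes B, D, A, F, G arrange in thirds as G–B–D–F–A: a G dominant ninth chord.
The lowest note is B, the third of the chord, so this is first inversion.

G dominant ninth, first inversion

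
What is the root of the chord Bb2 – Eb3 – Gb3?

Bb, Eb, Gb are the tones of an Eb minor triad (Eb–Gb–Bb), making Eb the root.

Eb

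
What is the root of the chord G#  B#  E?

E

The distinct letter names are G#, B#, E. Arranged as a stack of thirds they read E–G#–B#, so E is the root (an E augmented triad).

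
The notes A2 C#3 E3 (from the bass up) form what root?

A, C#, E are the tones of an A major triad (A–C#–E), making A the root.

A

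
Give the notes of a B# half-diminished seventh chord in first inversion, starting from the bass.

Spelling B# half-diminished seventh: B#–D#–F#–A#. In first inversion the third is bass, giving D#, F#, A#, B# from the bottom.

D#, F#, A#, B#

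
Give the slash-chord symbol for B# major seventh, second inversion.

B#maj7/F##

Second inversion of B# major seventh has the fifth (F##) in the bass. As a slash chord: B#maj7/F##.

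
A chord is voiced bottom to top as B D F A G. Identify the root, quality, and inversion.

G dominant ninth, first inversion

The distinct note names are B, D, F, A, G. Stacked in thirds they read G–B–D–F–A, which is a dominant ninth chord on G.
With the third (B) in the bass, the chord is in first inversion.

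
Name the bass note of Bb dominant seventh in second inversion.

The fifth of Bb dominant seventh (Bb–D–F–Ab) is F; that is the bass in second inversion.

F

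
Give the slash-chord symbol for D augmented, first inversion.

First inversion of D augmented has the third (F#) in the bass. As a slash chord: Daug/F#.

Daug/F#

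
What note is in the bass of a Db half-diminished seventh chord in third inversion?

The seventh of Db half-diminished seventh (Db–Fb–Abb–Cb) is Cb; that is the bass in third inversion.

Cb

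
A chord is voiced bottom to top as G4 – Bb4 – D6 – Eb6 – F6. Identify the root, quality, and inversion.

Eb major ninth, first inversion

Reducing to letter names: G, Bb, D, Eb, F. These stack in thirds as Eb–G–Bb–D–F — an Eb major ninth chord.
G is the third of Eb major ninth; third in the bass means first inversion.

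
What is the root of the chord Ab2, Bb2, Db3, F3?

Bb

Ab, Bb, Db, F are the tones of a Bb minor seventh chord (Bb–Db–F–Ab), making Bb the root.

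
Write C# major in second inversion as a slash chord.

Second inversion of C# major has the fifth (G#) in the bass. As a slash chord: C#M/G#.

C#M/G#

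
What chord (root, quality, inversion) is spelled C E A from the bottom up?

The distinct note names are C, E, A. Stacked in thirds they read A–C–E, which is a minor triad on A.
The lowest note is C, the third of the chord, so this is first inversion (figured bass 6).

A minor, first inversion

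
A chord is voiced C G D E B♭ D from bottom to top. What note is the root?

C

C, G, D, E, Bb are the tones of a C dominant ninth chord (C–E–G–Bb–D), making C the root.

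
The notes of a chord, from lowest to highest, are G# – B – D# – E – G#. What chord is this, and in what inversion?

Reducing to letter names: G#, B, D#, E. These stack in thirds as E–G#–B–D# — an E major seventh chord.
With the third (G#) in the bass, the chord is in first inversion (figured bass 6/5).

E major seventh, first inversion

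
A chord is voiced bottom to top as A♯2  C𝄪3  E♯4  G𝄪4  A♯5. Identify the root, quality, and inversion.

A# major seventh, root position

Reducing to letter names: A#, C##, E#, G##. These stack in thirds as A#–C##–E#–G## — an A# major seventh chord.
With the root (A#) in the bass, the chord is in root position (figured bass 7).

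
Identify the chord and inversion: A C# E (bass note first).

The distinct note names are A, C#, E. Stacked in thirds they read A–C#–E, which is a major triad on A.
A is the root of A major; root in the bass means root position (figured bass 5/3).

A major, root position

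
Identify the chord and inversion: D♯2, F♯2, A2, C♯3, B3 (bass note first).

B dominant ninth, first inversion

The pitch classes D#, F#, A, C#, B arrange in thirds as B–D#–F#–A–C#: a B dominant ninth chord.
D# is the third of B dominant ninth; third in the bass means first inversion.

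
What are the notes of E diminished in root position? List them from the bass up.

E, G, Bb

E diminished is E–G–Bb. Root position puts the root (E) in the bass, with the remaining tones above: E, G, Bb.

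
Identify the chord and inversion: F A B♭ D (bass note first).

The distinct note names are F, A, Bb, D. Stacked in thirds they read Bb–D–F–A, which is a major seventh chord on Bb.
The lowest note is F, the fifth of the chord, so this is second inversion (figured bass 4/3).

Bb major seventh, second inversion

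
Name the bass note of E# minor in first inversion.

E# minor is E#–G#–B#. First inversion places the third in the bass: G#.

G#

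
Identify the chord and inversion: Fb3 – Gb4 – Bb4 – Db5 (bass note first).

Reducing to letter names: Fb, Gb, Bb, Db. These stack in thirds as Gb–Bb–Db–Fb — a Gb dominant seventh chord.
The lowest note is Fb, the seventh of the chord, so this is third inversion (figured bass 4/2).

Gb dominant seventh, third inversion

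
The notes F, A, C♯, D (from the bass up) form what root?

The distinct letter names are F, A, C#, D. Arranged as a stack of thirds they read D–F–A–C#, so D is the root (a D minor-major seventh chord).

D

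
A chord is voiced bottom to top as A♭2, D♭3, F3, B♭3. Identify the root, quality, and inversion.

The distinct note names are Ab, Db, F, Bb. Stacked in thirds they read Bb–Db–F–Ab, which is a minor seventh chord on Bb.
With the seventh (Ab) in the bass, the chord is in third inversion (figured bass 4/2).

Bb minor seventh, third inversion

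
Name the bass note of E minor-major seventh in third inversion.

D#

E minor-major seventh is E–G–B–D#. Third inversion places the seventh in the bass: D#.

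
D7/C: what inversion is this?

D7/C means D dominant seventh with C in the bass. C is the seventh of D dominant seventh (D–F#–A–C), so this is third inversion.

third inversion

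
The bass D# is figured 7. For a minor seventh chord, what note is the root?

D#

The figures 7 mean the root of the chord is in the bass. If D# is the root of a minor seventh chord, the root is D# (chord tones D#–F#–A#–C#).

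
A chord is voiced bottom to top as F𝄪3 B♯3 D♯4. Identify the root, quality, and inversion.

Reducing to letter names: F##, B#, D#. These stack in thirds as B#–D#–F## — a B# minor triad.
With the fifth (F##) in the bass, the chord is in second inversion (figured bass 6/4).

B# minor, second inversion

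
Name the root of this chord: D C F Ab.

D

D, C, F, Ab are the tones of a D half-diminished seventh chord (D–F–Ab–C), making D the root.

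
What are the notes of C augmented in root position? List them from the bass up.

C augmented is C–E–G#. Root position puts the root (C) in the bass, with the remaining tones above: C, E, G#.

C, E, G#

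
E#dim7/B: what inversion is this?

E#dim7/B means E# diminished seventh with B in the bass. B is the fifth of E# diminished seventh (E#–G#–B–D), so this is second inversion.

second inversion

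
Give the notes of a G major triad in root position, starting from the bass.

The chord tones are G–B–D. With the root (G) lowest for root position: G, B, D.

G, B, D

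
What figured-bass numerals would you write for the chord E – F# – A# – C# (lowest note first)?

4/2

The notes E, F#, A#, C# stack in thirds as F#–A#–C#–E — an F# dominant seventh chord. The bass E is the seventh, so this is third inversion: figured 4/2.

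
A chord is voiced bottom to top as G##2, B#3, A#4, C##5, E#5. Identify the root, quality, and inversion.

A# major ninth, third inversion

The distinct note names are G##, B#, A#, C##, E#. Stacked in thirds they read A#–C##–E#–G##–B#, which is a major ninth chord on A#.
G## is the seventh of A# major ninth; seventh in the bass means third inversion.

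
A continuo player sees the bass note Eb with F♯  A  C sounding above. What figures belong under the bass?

The notes Eb, F#, A, C stack in thirds as F#–A–C–Eb — an F# diminished seventh chord. The bass Eb is the seventh, so this is third inversion: figured 4/2.

4/2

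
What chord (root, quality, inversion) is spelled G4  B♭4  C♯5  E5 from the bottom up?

C# diminished seventh, second inversion

The distinct note names are G, Bb, C#, E. Stacked in thirds they read C#–E–G–Bb, which is a diminished seventh chord on C#.
With the fifth (G) in the bass, the chord is in second inversion (figured bass 4/3).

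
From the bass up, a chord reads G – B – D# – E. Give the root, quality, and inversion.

The pitch classes G, B, D#, E arrange in thirds as E–G–B–D#: an E minor-major seventh chord.
The lowest note is G, the third of the chord, so this is first inversion (figured bass 6/5).

E minor-major seventh, first inversion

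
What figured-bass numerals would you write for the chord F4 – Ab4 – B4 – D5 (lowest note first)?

The notes F, Ab, B, D stack in thirds as B–D–F–Ab — a B diminished seventh chord. The bass F is the fifth, so this is second inversion: figured 4/3.

4/3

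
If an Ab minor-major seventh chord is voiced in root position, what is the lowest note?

Ab

In root position the root is lowest. For Ab minor-major seventh (Ab–Cb–Eb–G) that is Ab.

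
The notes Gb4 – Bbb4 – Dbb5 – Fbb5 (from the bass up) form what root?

Gb, Bbb, Dbb, Fbb are the tones of a Gb diminished seventh chord (Gb–Bbb–Dbb–Fbb), making Gb the root.

Gb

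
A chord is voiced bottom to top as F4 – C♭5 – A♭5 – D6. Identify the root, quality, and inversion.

D diminished seventh, first inversion

The pitch classes F, Cb, Ab, D arrange in thirds as D–F–Ab–Cb: a D diminished seventh chord.
F is the third of D diminished seventh; third in the bass means first inversion (figured bass 6/5).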